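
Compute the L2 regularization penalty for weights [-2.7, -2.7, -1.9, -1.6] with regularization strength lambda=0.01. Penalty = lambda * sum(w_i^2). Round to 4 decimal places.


Squaring each weight:
(-2.7)^2 = 7.29
(-2.7)^2 = 7.29
(-1.9)^2 = 3.61
(-1.6)^2 = 2.56
Sum of squares = 20.75
Penalty = 0.01 * 20.75 = 0.2075

0.2075


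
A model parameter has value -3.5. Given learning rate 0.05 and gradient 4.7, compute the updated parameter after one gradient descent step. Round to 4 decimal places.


w_new = w_old - lr * gradient
= -3.5 - 0.05 * 4.7
= -3.5 - (0.235)
= -3.7350

-3.7350


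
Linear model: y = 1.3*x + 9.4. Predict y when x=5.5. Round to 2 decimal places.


y = 1.3 * 5.5 + (9.4)
= 7.15 + (9.4)
= 16.55

16.55


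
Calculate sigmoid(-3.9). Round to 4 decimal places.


sigmoid(z) = 1 / (1 + exp(-z))
exp(-(-3.9)) = exp(3.9) = 49.4024
1 + 49.4024 = 50.4024
1 / 50.4024 = 0.0198

0.0198


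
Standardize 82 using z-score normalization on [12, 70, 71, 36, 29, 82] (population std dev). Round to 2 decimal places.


Mean = (12 + 70 + 71 + 36 + 29 + 82) / 6 = 50.0
Variance = sum((x_i - mean)^2) / n = 657.6667
Std = sqrt(657.6667) = 25.645
Z = (x - mean) / std
= (82 - 50.0) / 25.645
= 32.0 / 25.645
= 1.25

1.25


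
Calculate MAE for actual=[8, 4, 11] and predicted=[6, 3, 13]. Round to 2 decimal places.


Absolute errors: [2, 1, 2]
Sum of absolute errors = 5
MAE = 5 / 3 = 1.67

1.67


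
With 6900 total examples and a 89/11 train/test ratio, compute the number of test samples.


Train samples = 6900 * 89% = 6141
Test samples = 6900 - 6141
= 759

759


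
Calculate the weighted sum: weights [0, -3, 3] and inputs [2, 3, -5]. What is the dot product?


Element-wise products:
0 * 2 = 0
-3 * 3 = -9
3 * -5 = -15
Sum = 0 + -9 + -15
= -24

-24


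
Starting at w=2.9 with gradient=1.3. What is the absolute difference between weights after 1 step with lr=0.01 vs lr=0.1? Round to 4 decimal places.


With lr=0.01: w_new = 2.9 - 0.01 * 1.3 = 2.887
With lr=0.1: w_new = 2.9 - 0.1 * 1.3 = 2.77
Absolute difference = |2.887 - 2.77|
= 0.1170

0.1170


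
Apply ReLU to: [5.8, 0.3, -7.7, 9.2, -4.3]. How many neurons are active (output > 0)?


ReLU(x) = max(0, x) for each element:
ReLU(5.8) = 5.8
ReLU(0.3) = 0.3
ReLU(-7.7) = 0
ReLU(9.2) = 9.2
ReLU(-4.3) = 0
Active neurons (>0): 3

3


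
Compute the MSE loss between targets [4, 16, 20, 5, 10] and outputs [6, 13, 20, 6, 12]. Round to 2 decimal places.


Differences: [-2, 3, 0, -1, -2]
Squared errors: [4, 9, 0, 1, 4]
Sum of squared errors = 18
MSE = 18 / 5 = 3.60

3.60


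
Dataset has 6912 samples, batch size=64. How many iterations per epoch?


Iterations per epoch = dataset_size / batch_size
= 6912 / 64
= 108

108


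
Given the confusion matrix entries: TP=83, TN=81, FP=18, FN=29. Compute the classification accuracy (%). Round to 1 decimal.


Accuracy = (TP + TN) / (TP + TN + FP + FN) * 100
= (83 + 81) / (83 + 81 + 18 + 29)
= 164 / 211
= 0.7773
= 77.7%

77.7


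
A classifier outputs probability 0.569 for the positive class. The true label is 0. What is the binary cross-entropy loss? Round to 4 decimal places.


For y=0: Loss = -log(1-p)
= -log(1 - 0.569)
= -log(0.431)
= -(-0.8416)
= 0.8416

0.8416


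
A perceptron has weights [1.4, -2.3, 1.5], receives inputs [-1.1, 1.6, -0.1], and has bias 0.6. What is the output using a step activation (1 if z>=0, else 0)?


z = w . x + b
= 1.4*-1.1 + -2.3*1.6 + 1.5*-0.1 + 0.6
= -1.54 + -3.68 + -0.15 + 0.6
= -5.37 + 0.6
= -4.77
Since z = -4.77 < 0, output = 0

0


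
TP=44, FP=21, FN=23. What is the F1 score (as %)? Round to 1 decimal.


Precision = TP / (TP + FP) = 44 / 65 = 0.6769
Recall = TP / (TP + FN) = 44 / 67 = 0.6567
F1 = 2 * P * R / (P + R)
= 2 * 0.6769 * 0.6567 / (0.6769 + 0.6567)
= 0.8891 / 1.3336
= 0.6667
As percentage: 66.7%

66.7


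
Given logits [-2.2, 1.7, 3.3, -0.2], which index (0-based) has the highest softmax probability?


Softmax is a monotonic transformation, so it preserves the argmax.
We need to find the index of the maximum logit.
Index 0: -2.2
Index 1: 1.7
Index 2: 3.3
Index 3: -0.2
Maximum logit = 3.3 at index 2

2


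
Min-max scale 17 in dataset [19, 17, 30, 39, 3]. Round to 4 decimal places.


Min = 3, Max = 39
Range = 39 - 3 = 36
Scaled = (x - min) / (max - min)
= (17 - 3) / 36
= 14 / 36
= 0.3889

0.3889


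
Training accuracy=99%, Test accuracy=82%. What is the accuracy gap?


Gap = train_accuracy - test_accuracy
= 99 - 82
= 17%
This gap suggests the model is overfitting.

17


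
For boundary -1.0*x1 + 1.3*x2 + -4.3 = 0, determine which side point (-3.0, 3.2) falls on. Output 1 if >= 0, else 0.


Compute -1.0 * -3.0 + 1.3 * 3.2 + -4.3
= 3.0 + 4.16 + -4.3
= 2.86
Since 2.86 >= 0, the point is on the positive side.

1


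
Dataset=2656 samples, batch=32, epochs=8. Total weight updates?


Iterations per epoch = 2656 / 32 = 83
Total updates = iterations_per_epoch * epochs
= 83 * 8
= 664

664


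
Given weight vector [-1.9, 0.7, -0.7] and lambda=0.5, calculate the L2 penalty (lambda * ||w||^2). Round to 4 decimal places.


Squaring each weight:
(-1.9)^2 = 3.61
0.7^2 = 0.49
(-0.7)^2 = 0.49
Sum of squares = 4.59
Penalty = 0.5 * 4.59 = 2.2950

2.2950


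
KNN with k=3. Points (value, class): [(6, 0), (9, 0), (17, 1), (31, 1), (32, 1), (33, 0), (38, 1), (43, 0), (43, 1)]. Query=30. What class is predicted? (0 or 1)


Distances from query 30:
Point 31 (class 1): distance = 1
Point 32 (class 1): distance = 2
Point 33 (class 0): distance = 3
K=3 nearest neighbors: classes = [1, 1, 0]
Votes for class 1: 2 / 3
Majority vote => class 1

1


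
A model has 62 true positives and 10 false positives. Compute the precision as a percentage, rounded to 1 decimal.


Precision = TP / (TP + FP) * 100
= 62 / (62 + 10)
= 62 / 72
= 0.8611
= 86.1%

86.1


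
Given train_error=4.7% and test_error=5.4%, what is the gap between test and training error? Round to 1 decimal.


Generalization gap = test_error - train_error
= 5.4 - 4.7
= 0.7%
A small gap suggests good generalization.

0.7


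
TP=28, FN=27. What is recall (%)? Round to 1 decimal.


Recall = TP / (TP + FN) * 100
= 28 / (28 + 27)
= 28 / 55
= 0.5091
= 50.9%

50.9


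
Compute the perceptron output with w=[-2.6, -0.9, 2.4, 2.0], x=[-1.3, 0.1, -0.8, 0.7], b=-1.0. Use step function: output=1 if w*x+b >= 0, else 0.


z = w . x + b
= -2.6*-1.3 + -0.9*0.1 + 2.4*-0.8 + 2.0*0.7 + -1.0
= 3.38 + -0.09 + -1.92 + 1.4 + -1.0
= 2.77 + -1.0
= 1.77
Since z = 1.77 >= 0, output = 1

1


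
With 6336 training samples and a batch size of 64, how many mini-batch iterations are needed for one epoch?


Iterations per epoch = dataset_size / batch_size
= 6336 / 64
= 99

99


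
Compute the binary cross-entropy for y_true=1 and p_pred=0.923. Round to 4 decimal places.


For y=1: Loss = -log(p)
= -log(0.923)
= -(-0.0801)
= 0.0801

0.0801


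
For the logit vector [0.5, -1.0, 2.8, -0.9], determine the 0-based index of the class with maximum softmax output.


Softmax is a monotonic transformation, so it preserves the argmax.
We need to find the index of the maximum logit.
Index 0: 0.5
Index 1: -1.0
Index 2: 2.8
Index 3: -0.9
Maximum logit = 2.8 at index 2

2


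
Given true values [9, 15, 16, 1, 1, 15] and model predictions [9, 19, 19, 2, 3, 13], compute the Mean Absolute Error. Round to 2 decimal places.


Absolute errors: [0, 4, 3, 1, 2, 2]
Sum of absolute errors = 12
MAE = 12 / 6 = 2.00

2.00


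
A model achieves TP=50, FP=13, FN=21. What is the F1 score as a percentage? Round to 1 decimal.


Precision = TP / (TP + FP) = 50 / 63 = 0.7937
Recall = TP / (TP + FN) = 50 / 71 = 0.7042
F1 = 2 * P * R / (P + R)
= 2 * 0.7937 * 0.7042 / (0.7937 + 0.7042)
= 1.1178 / 1.4979
= 0.7463
As percentage: 74.6%

74.6


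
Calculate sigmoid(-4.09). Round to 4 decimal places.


sigmoid(z) = 1 / (1 + exp(-z))
exp(-(-4.09)) = exp(4.09) = 59.7399
1 + 59.7399 = 60.7399
1 / 60.7399 = 0.0165

0.0165


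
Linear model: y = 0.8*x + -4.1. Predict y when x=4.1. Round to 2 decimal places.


y = 0.8 * 4.1 + (-4.1)
= 3.28 + (-4.1)
= -0.82

-0.82


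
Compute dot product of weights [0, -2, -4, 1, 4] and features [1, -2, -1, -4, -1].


Element-wise products:
0 * 1 = 0
-2 * -2 = 4
-4 * -1 = 4
1 * -4 = -4
4 * -1 = -4
Sum = 0 + 4 + 4 + -4 + -4
= 0

0


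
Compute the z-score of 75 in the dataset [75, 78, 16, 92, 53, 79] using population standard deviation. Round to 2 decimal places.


Mean = (75 + 78 + 16 + 92 + 53 + 79) / 6 = 65.5
Variance = sum((x_i - mean)^2) / n = 622.9167
Std = sqrt(622.9167) = 24.9583
Z = (x - mean) / std
= (75 - 65.5) / 24.9583
= 9.5 / 24.9583
= 0.38

0.38


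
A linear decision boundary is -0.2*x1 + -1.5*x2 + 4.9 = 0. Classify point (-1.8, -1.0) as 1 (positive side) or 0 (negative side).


Compute -0.2 * -1.8 + -1.5 * -1.0 + 4.9
= 0.36 + 1.5 + 4.9
= 6.76
Since 6.76 >= 0, the point is on the positive side.

1


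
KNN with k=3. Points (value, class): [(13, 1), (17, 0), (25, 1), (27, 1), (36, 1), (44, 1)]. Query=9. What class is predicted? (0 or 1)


Distances from query 9:
Point 13 (class 1): distance = 4
Point 17 (class 0): distance = 8
Point 25 (class 1): distance = 16
K=3 nearest neighbors: classes = [1, 0, 1]
Votes for class 1: 2 / 3
Majority vote => class 1

1


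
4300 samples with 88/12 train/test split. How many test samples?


Train samples = 4300 * 88% = 3784
Test samples = 4300 - 3784
= 516

516


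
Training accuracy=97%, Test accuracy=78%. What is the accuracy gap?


Gap = train_accuracy - test_accuracy
= 97 - 78
= 19%
This gap suggests the model is overfitting.

19


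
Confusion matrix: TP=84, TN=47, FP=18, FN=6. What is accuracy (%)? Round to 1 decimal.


Accuracy = (TP + TN) / (TP + TN + FP + FN) * 100
= (84 + 47) / (84 + 47 + 18 + 6)
= 131 / 155
= 0.8452
= 84.5%

84.5


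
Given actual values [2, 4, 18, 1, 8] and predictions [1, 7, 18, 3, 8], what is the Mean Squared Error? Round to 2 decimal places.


Differences: [1, -3, 0, -2, 0]
Squared errors: [1, 9, 0, 4, 0]
Sum of squared errors = 14
MSE = 14 / 5 = 2.80

2.80


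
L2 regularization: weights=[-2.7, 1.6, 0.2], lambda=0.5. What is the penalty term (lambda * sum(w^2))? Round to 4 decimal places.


Squaring each weight:
(-2.7)^2 = 7.29
1.6^2 = 2.56
0.2^2 = 0.04
Sum of squares = 9.89
Penalty = 0.5 * 9.89 = 4.9450

4.9450


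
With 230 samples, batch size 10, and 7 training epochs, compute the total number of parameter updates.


Iterations per epoch = 230 / 10 = 23
Total updates = iterations_per_epoch * epochs
= 23 * 7
= 161

161


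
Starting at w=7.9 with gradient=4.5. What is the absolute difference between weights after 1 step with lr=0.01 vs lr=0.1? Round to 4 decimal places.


With lr=0.01: w_new = 7.9 - 0.01 * 4.5 = 7.855
With lr=0.1: w_new = 7.9 - 0.1 * 4.5 = 7.45
Absolute difference = |7.855 - 7.45|
= 0.4050

0.4050


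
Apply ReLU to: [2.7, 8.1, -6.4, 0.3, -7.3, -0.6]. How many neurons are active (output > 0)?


ReLU(x) = max(0, x) for each element:
ReLU(2.7) = 2.7
ReLU(8.1) = 8.1
ReLU(-6.4) = 0
ReLU(0.3) = 0.3
ReLU(-7.3) = 0
ReLU(-0.6) = 0
Active neurons (>0): 3

3


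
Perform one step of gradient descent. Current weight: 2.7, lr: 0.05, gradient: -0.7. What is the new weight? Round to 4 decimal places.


w_new = w_old - lr * gradient
= 2.7 - 0.05 * -0.7
= 2.7 - (-0.035)
= 2.7350

2.7350


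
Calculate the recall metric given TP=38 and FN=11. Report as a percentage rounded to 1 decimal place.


Recall = TP / (TP + FN) * 100
= 38 / (38 + 11)
= 38 / 49
= 0.7755
= 77.6%

77.6


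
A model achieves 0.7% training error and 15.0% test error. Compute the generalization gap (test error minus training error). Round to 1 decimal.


Generalization gap = test_error - train_error
= 15.0 - 0.7
= 14.3%
A large gap suggests overfitting.

14.3


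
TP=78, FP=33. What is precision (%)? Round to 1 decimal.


Precision = TP / (TP + FP) * 100
= 78 / (78 + 33)
= 78 / 111
= 0.7027
= 70.3%

70.3


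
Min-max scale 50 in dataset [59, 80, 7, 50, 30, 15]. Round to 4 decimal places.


Min = 7, Max = 80
Range = 80 - 7 = 73
Scaled = (x - min) / (max - min)
= (50 - 7) / 73
= 43 / 73
= 0.5890

0.5890


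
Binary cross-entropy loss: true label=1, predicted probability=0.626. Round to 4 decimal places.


For y=1: Loss = -log(p)
= -log(0.626)
= -(-0.4684)
= 0.4684

0.4684


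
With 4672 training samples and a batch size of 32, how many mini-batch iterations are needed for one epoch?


Iterations per epoch = dataset_size / batch_size
= 4672 / 32
= 146

146


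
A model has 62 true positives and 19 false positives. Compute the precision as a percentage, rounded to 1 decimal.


Precision = TP / (TP + FP) * 100
= 62 / (62 + 19)
= 62 / 81
= 0.7654
= 76.5%

76.5


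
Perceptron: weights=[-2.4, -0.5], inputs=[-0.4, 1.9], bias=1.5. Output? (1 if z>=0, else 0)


z = w . x + b
= -2.4*-0.4 + -0.5*1.9 + 1.5
= 0.96 + -0.95 + 1.5
= 0.01 + 1.5
= 1.51
Since z = 1.51 >= 0, output = 1

1


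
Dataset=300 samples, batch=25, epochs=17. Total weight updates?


Iterations per epoch = 300 / 25 = 12
Total updates = iterations_per_epoch * epochs
= 12 * 17
= 204

204


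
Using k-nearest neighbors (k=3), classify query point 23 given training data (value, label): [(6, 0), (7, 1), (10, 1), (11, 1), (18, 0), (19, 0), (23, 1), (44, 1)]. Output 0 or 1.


Distances from query 23:
Point 23 (class 1): distance = 0
Point 19 (class 0): distance = 4
Point 18 (class 0): distance = 5
K=3 nearest neighbors: classes = [1, 0, 0]
Votes for class 1: 1 / 3
Majority vote => class 0

0


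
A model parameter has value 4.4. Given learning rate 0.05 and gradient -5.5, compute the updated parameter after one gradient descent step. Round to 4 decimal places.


w_new = w_old - lr * gradient
= 4.4 - 0.05 * -5.5
= 4.4 - (-0.275)
= 4.6750

4.6750


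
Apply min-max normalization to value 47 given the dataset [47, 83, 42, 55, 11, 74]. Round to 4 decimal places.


Min = 11, Max = 83
Range = 83 - 11 = 72
Scaled = (x - min) / (max - min)
= (47 - 11) / 72
= 36 / 72
= 0.5000

0.5000


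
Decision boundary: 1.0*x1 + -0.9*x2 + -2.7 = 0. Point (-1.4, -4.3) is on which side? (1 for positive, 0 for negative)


Compute 1.0 * -1.4 + -0.9 * -4.3 + -2.7
= -1.4 + 3.87 + -2.7
= -0.23
Since -0.23 < 0, the point is on the negative side.

0


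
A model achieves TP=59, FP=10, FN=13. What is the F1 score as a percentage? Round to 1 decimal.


Precision = TP / (TP + FP) = 59 / 69 = 0.8551
Recall = TP / (TP + FN) = 59 / 72 = 0.8194
F1 = 2 * P * R / (P + R)
= 2 * 0.8551 * 0.8194 / (0.8551 + 0.8194)
= 1.4014 / 1.6745
= 0.8369
As percentage: 83.7%

83.7


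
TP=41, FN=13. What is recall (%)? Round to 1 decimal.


Recall = TP / (TP + FN) * 100
= 41 / (41 + 13)
= 41 / 54
= 0.7593
= 75.9%

75.9


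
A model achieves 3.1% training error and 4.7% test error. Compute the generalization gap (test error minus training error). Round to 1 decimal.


Generalization gap = test_error - train_error
= 4.7 - 3.1
= 1.6%
A small gap suggests good generalization.

1.6


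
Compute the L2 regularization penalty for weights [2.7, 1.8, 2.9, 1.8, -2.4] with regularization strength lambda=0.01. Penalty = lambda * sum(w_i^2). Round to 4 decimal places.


Squaring each weight:
2.7^2 = 7.29
1.8^2 = 3.24
2.9^2 = 8.41
1.8^2 = 3.24
(-2.4)^2 = 5.76
Sum of squares = 27.94
Penalty = 0.01 * 27.94 = 0.2794

0.2794


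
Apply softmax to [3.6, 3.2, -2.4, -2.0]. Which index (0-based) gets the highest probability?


Softmax is a monotonic transformation, so it preserves the argmax.
We need to find the index of the maximum logit.
Index 0: 3.6
Index 1: 3.2
Index 2: -2.4
Index 3: -2.0
Maximum logit = 3.6 at index 0

0


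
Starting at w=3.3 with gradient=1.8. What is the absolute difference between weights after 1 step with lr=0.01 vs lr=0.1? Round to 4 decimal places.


With lr=0.01: w_new = 3.3 - 0.01 * 1.8 = 3.282
With lr=0.1: w_new = 3.3 - 0.1 * 1.8 = 3.12
Absolute difference = |3.282 - 3.12|
= 0.1620

0.1620


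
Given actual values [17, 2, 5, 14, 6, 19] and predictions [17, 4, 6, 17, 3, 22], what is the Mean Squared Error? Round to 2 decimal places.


Differences: [0, -2, -1, -3, 3, -3]
Squared errors: [0, 4, 1, 9, 9, 9]
Sum of squared errors = 32
MSE = 32 / 6 = 5.33

5.33


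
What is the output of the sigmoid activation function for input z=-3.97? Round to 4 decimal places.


sigmoid(z) = 1 / (1 + exp(-z))
exp(-(-3.97)) = exp(3.97) = 52.9845
1 + 52.9845 = 53.9845
1 / 53.9845 = 0.0185

0.0185


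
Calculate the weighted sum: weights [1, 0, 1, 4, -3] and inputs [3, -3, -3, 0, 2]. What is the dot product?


Element-wise products:
1 * 3 = 3
0 * -3 = 0
1 * -3 = -3
4 * 0 = 0
-3 * 2 = -6
Sum = 3 + 0 + -3 + 0 + -6
= -6

-6


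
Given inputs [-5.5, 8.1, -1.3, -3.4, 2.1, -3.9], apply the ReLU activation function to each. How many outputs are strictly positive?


ReLU(x) = max(0, x) for each element:
ReLU(-5.5) = 0
ReLU(8.1) = 8.1
ReLU(-1.3) = 0
ReLU(-3.4) = 0
ReLU(2.1) = 2.1
ReLU(-3.9) = 0
Active neurons (>0): 2

2


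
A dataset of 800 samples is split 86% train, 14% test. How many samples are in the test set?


Train samples = 800 * 86% = 688
Test samples = 800 - 688
= 112

112


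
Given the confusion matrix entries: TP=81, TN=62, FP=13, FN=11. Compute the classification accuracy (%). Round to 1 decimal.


Accuracy = (TP + TN) / (TP + TN + FP + FN) * 100
= (81 + 62) / (81 + 62 + 13 + 11)
= 143 / 167
= 0.8563
= 85.6%

85.6


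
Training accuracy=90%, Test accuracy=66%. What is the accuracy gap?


Gap = train_accuracy - test_accuracy
= 90 - 66
= 24%
This large gap strongly indicates overfitting.

24


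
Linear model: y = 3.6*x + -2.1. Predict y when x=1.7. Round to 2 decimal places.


y = 3.6 * 1.7 + (-2.1)
= 6.12 + (-2.1)
= 4.02

4.02


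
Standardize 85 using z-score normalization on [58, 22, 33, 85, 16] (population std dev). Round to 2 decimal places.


Mean = (58 + 22 + 33 + 85 + 16) / 5 = 42.8
Variance = sum((x_i - mean)^2) / n = 651.76
Std = sqrt(651.76) = 25.5296
Z = (x - mean) / std
= (85 - 42.8) / 25.5296
= 42.2 / 25.5296
= 1.65

1.65


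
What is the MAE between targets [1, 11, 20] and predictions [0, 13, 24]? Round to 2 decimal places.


Absolute errors: [1, 2, 4]
Sum of absolute errors = 7
MAE = 7 / 3 = 2.33

2.33


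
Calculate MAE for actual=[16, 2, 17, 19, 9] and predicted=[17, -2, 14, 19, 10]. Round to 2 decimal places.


Absolute errors: [1, 4, 3, 0, 1]
Sum of absolute errors = 9
MAE = 9 / 5 = 1.80

1.80


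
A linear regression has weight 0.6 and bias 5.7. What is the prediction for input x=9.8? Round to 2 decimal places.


y = 0.6 * 9.8 + (5.7)
= 5.88 + (5.7)
= 11.58

11.58


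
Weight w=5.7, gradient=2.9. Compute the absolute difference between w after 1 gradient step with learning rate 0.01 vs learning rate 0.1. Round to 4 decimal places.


With lr=0.01: w_new = 5.7 - 0.01 * 2.9 = 5.671
With lr=0.1: w_new = 5.7 - 0.1 * 2.9 = 5.41
Absolute difference = |5.671 - 5.41|
= 0.2610

0.2610


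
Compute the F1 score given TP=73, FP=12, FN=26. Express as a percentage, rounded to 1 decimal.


Precision = TP / (TP + FP) = 73 / 85 = 0.8588
Recall = TP / (TP + FN) = 73 / 99 = 0.7374
F1 = 2 * P * R / (P + R)
= 2 * 0.8588 * 0.7374 / (0.8588 + 0.7374)
= 1.2665 / 1.5962
= 0.7935
As percentage: 79.3%

79.3


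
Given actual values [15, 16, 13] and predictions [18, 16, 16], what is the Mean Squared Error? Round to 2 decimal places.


Differences: [-3, 0, -3]
Squared errors: [9, 0, 9]
Sum of squared errors = 18
MSE = 18 / 3 = 6.00

6.00


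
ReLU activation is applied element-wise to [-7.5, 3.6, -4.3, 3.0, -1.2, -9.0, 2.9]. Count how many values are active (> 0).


ReLU(x) = max(0, x) for each element:
ReLU(-7.5) = 0
ReLU(3.6) = 3.6
ReLU(-4.3) = 0
ReLU(3.0) = 3.0
ReLU(-1.2) = 0
ReLU(-9.0) = 0
ReLU(2.9) = 2.9
Active neurons (>0): 3

3


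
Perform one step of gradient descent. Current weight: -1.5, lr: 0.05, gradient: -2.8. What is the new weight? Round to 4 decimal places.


w_new = w_old - lr * gradient
= -1.5 - 0.05 * -2.8
= -1.5 - (-0.14)
= -1.3600

-1.3600


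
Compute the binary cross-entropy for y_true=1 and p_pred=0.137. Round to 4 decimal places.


For y=1: Loss = -log(p)
= -log(0.137)
= -(-1.9878)
= 1.9878

1.9878


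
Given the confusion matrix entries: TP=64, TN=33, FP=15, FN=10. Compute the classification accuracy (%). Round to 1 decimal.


Accuracy = (TP + TN) / (TP + TN + FP + FN) * 100
= (64 + 33) / (64 + 33 + 15 + 10)
= 97 / 122
= 0.7951
= 79.5%

79.5


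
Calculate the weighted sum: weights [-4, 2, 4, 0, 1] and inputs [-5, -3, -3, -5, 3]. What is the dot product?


Element-wise products:
-4 * -5 = 20
2 * -3 = -6
4 * -3 = -12
0 * -5 = 0
1 * 3 = 3
Sum = 20 + -6 + -12 + 0 + 3
= 5

5


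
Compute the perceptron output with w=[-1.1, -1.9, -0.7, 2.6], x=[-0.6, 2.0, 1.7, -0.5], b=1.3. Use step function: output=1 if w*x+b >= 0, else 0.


z = w . x + b
= -1.1*-0.6 + -1.9*2.0 + -0.7*1.7 + 2.6*-0.5 + 1.3
= 0.66 + -3.8 + -1.19 + -1.3 + 1.3
= -5.63 + 1.3
= -4.33
Since z = -4.33 < 0, output = 0

0


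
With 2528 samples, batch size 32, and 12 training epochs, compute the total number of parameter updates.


Iterations per epoch = 2528 / 32 = 79
Total updates = iterations_per_epoch * epochs
= 79 * 12
= 948

948


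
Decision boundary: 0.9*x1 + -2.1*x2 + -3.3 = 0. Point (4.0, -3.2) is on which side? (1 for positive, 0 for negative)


Compute 0.9 * 4.0 + -2.1 * -3.2 + -3.3
= 3.6 + 6.72 + -3.3
= 7.02
Since 7.02 >= 0, the point is on the positive side.

1


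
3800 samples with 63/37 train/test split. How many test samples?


Train samples = 3800 * 63% = 2394
Test samples = 3800 - 2394
= 1406

1406


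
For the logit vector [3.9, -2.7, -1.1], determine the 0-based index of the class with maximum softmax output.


Softmax is a monotonic transformation, so it preserves the argmax.
We need to find the index of the maximum logit.
Index 0: 3.9
Index 1: -2.7
Index 2: -1.1
Maximum logit = 3.9 at index 0

0


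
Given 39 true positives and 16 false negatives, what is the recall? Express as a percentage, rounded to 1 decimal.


Recall = TP / (TP + FN) * 100
= 39 / (39 + 16)
= 39 / 55
= 0.7091
= 70.9%

70.9


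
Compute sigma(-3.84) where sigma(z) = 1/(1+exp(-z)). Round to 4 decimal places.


sigmoid(z) = 1 / (1 + exp(-z))
exp(-(-3.84)) = exp(3.84) = 46.5255
1 + 46.5255 = 47.5255
1 / 47.5255 = 0.0210

0.0210


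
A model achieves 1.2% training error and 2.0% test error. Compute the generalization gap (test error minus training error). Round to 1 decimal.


Generalization gap = test_error - train_error
= 2.0 - 1.2
= 0.8%
A small gap suggests good generalization.

0.8


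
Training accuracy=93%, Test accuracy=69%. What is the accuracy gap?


Gap = train_accuracy - test_accuracy
= 93 - 69
= 24%
This large gap strongly indicates overfitting.

24


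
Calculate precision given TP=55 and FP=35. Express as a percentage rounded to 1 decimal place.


Precision = TP / (TP + FP) * 100
= 55 / (55 + 35)
= 55 / 90
= 0.6111
= 61.1%

61.1


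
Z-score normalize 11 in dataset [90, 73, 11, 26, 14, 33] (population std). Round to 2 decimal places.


Mean = (90 + 73 + 11 + 26 + 14 + 33) / 6 = 41.1667
Variance = sum((x_i - mean)^2) / n = 890.4722
Std = sqrt(890.4722) = 29.8408
Z = (x - mean) / std
= (11 - 41.1667) / 29.8408
= -30.1667 / 29.8408
= -1.01

-1.01


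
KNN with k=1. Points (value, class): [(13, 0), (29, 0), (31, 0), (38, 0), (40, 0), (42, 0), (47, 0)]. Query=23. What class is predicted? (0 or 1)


Distances from query 23:
Point 29 (class 0): distance = 6
K=1 nearest neighbors: classes = [0]
Votes for class 1: 0 / 1
Majority vote => class 0

0


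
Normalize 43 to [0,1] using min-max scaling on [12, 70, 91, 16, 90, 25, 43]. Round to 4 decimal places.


Min = 12, Max = 91
Range = 91 - 12 = 79
Scaled = (x - min) / (max - min)
= (43 - 12) / 79
= 31 / 79
= 0.3924

0.3924


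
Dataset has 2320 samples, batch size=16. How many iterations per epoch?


Iterations per epoch = dataset_size / batch_size
= 2320 / 16
= 145

145


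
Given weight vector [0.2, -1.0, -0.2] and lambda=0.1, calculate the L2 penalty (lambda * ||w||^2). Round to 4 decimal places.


Squaring each weight:
0.2^2 = 0.04
(-1.0)^2 = 1.0
(-0.2)^2 = 0.04
Sum of squares = 1.08
Penalty = 0.1 * 1.08 = 0.1080

0.1080


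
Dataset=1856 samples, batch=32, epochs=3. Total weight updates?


Iterations per epoch = 1856 / 32 = 58
Total updates = iterations_per_epoch * epochs
= 58 * 3
= 174

174


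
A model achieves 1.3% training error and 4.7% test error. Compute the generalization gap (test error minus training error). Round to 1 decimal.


Generalization gap = test_error - train_error
= 4.7 - 1.3
= 3.4%
A moderate gap.

3.4


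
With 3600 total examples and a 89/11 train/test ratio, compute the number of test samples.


Train samples = 3600 * 89% = 3204
Test samples = 3600 - 3204
= 396

396


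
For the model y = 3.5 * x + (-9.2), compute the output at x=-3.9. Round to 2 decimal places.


y = 3.5 * -3.9 + (-9.2)
= -13.65 + (-9.2)
= -22.85

-22.85


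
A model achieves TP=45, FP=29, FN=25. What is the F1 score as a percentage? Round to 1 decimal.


Precision = TP / (TP + FP) = 45 / 74 = 0.6081
Recall = TP / (TP + FN) = 45 / 70 = 0.6429
F1 = 2 * P * R / (P + R)
= 2 * 0.6081 * 0.6429 / (0.6081 + 0.6429)
= 0.7819 / 1.251
= 0.625
As percentage: 62.5%

62.5


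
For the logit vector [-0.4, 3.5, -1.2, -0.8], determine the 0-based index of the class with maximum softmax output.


Softmax is a monotonic transformation, so it preserves the argmax.
We need to find the index of the maximum logit.
Index 0: -0.4
Index 1: 3.5
Index 2: -1.2
Index 3: -0.8
Maximum logit = 3.5 at index 1

1


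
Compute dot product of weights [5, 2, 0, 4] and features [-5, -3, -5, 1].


Element-wise products:
5 * -5 = -25
2 * -3 = -6
0 * -5 = 0
4 * 1 = 4
Sum = -25 + -6 + 0 + 4
= -27

-27


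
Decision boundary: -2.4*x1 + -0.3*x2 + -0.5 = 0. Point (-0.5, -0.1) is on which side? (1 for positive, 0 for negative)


Compute -2.4 * -0.5 + -0.3 * -0.1 + -0.5
= 1.2 + 0.03 + -0.5
= 0.73
Since 0.73 >= 0, the point is on the positive side.

1


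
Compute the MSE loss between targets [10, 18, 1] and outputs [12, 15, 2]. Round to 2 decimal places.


Differences: [-2, 3, -1]
Squared errors: [4, 9, 1]
Sum of squared errors = 14
MSE = 14 / 3 = 4.67

4.67


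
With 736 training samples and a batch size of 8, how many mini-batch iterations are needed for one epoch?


Iterations per epoch = dataset_size / batch_size
= 736 / 8
= 92

92


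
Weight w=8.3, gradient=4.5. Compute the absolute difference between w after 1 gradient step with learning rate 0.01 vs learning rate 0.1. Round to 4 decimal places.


With lr=0.01: w_new = 8.3 - 0.01 * 4.5 = 8.255
With lr=0.1: w_new = 8.3 - 0.1 * 4.5 = 7.85
Absolute difference = |8.255 - 7.85|
= 0.4050

0.4050


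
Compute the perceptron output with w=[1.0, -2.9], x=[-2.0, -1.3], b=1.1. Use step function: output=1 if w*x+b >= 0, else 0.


z = w . x + b
= 1.0*-2.0 + -2.9*-1.3 + 1.1
= -2.0 + 3.77 + 1.1
= 1.77 + 1.1
= 2.87
Since z = 2.87 >= 0, output = 1

1


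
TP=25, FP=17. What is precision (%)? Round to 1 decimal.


Precision = TP / (TP + FP) * 100
= 25 / (25 + 17)
= 25 / 42
= 0.5952
= 59.5%

59.5


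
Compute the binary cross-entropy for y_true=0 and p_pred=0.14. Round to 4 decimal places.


For y=0: Loss = -log(1-p)
= -log(1 - 0.14)
= -log(0.86)
= -(-0.1508)
= 0.1508

0.1508


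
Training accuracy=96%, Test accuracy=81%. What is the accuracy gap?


Gap = train_accuracy - test_accuracy
= 96 - 81
= 15%
This gap suggests the model is overfitting.

15


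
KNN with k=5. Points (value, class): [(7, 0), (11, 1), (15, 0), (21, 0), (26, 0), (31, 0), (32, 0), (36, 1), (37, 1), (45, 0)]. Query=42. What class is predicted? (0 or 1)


Distances from query 42:
Point 45 (class 0): distance = 3
Point 37 (class 1): distance = 5
Point 36 (class 1): distance = 6
Point 32 (class 0): distance = 10
Point 31 (class 0): distance = 11
K=5 nearest neighbors: classes = [0, 1, 1, 0, 0]
Votes for class 1: 2 / 5
Majority vote => class 0

0


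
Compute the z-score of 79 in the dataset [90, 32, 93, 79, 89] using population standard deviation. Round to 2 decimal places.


Mean = (90 + 32 + 93 + 79 + 89) / 5 = 76.6
Variance = sum((x_i - mean)^2) / n = 519.44
Std = sqrt(519.44) = 22.7912
Z = (x - mean) / std
= (79 - 76.6) / 22.7912
= 2.4 / 22.7912
= 0.11

0.11


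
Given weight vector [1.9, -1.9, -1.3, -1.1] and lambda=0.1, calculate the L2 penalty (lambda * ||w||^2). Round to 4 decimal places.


Squaring each weight:
1.9^2 = 3.61
(-1.9)^2 = 3.61
(-1.3)^2 = 1.69
(-1.1)^2 = 1.21
Sum of squares = 10.12
Penalty = 0.1 * 10.12 = 1.0120

1.0120


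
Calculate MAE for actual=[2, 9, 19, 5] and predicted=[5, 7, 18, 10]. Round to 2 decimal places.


Absolute errors: [3, 2, 1, 5]
Sum of absolute errors = 11
MAE = 11 / 4 = 2.75

2.75


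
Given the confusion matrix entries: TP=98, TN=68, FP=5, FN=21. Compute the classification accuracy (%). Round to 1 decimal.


Accuracy = (TP + TN) / (TP + TN + FP + FN) * 100
= (98 + 68) / (98 + 68 + 5 + 21)
= 166 / 192
= 0.8646
= 86.5%

86.5


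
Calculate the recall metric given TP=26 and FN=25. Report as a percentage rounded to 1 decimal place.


Recall = TP / (TP + FN) * 100
= 26 / (26 + 25)
= 26 / 51
= 0.5098
= 51.0%

51.0


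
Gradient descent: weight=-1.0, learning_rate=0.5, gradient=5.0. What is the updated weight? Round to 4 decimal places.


w_new = w_old - lr * gradient
= -1.0 - 0.5 * 5.0
= -1.0 - (2.5)
= -3.5000

-3.5000


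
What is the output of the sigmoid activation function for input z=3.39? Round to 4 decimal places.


sigmoid(z) = 1 / (1 + exp(-z))
exp(-(3.39)) = exp(-3.39) = 0.0337
1 + 0.0337 = 1.0337
1 / 1.0337 = 0.9674

0.9674


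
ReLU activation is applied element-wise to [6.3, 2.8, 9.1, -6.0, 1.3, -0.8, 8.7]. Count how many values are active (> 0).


ReLU(x) = max(0, x) for each element:
ReLU(6.3) = 6.3
ReLU(2.8) = 2.8
ReLU(9.1) = 9.1
ReLU(-6.0) = 0
ReLU(1.3) = 1.3
ReLU(-0.8) = 0
ReLU(8.7) = 8.7
Active neurons (>0): 5

5


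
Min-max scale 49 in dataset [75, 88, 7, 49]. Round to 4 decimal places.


Min = 7, Max = 88
Range = 88 - 7 = 81
Scaled = (x - min) / (max - min)
= (49 - 7) / 81
= 42 / 81
= 0.5185

0.5185


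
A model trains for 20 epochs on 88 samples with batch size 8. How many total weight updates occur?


Iterations per epoch = 88 / 8 = 11
Total updates = iterations_per_epoch * epochs
= 11 * 20
= 220

220


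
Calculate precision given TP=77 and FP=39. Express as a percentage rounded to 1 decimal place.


Precision = TP / (TP + FP) * 100
= 77 / (77 + 39)
= 77 / 116
= 0.6638
= 66.4%

66.4


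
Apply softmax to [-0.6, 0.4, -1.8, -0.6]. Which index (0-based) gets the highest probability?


Softmax is a monotonic transformation, so it preserves the argmax.
We need to find the index of the maximum logit.
Index 0: -0.6
Index 1: 0.4
Index 2: -1.8
Index 3: -0.6
Maximum logit = 0.4 at index 1

1


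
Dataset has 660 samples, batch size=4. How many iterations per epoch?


Iterations per epoch = dataset_size / batch_size
= 660 / 4
= 165

165


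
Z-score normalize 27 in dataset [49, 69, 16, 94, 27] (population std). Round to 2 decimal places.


Mean = (49 + 69 + 16 + 94 + 27) / 5 = 51.0
Variance = sum((x_i - mean)^2) / n = 795.6
Std = sqrt(795.6) = 28.2064
Z = (x - mean) / std
= (27 - 51.0) / 28.2064
= -24.0 / 28.2064
= -0.85

-0.85


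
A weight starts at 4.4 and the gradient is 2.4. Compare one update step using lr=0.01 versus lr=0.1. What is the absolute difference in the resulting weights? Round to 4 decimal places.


With lr=0.01: w_new = 4.4 - 0.01 * 2.4 = 4.376
With lr=0.1: w_new = 4.4 - 0.1 * 2.4 = 4.16
Absolute difference = |4.376 - 4.16|
= 0.2160

0.2160


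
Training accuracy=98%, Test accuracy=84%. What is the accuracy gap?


Gap = train_accuracy - test_accuracy
= 98 - 84
= 14%
This gap suggests the model is overfitting.

14


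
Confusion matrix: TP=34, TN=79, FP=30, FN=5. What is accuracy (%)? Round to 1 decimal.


Accuracy = (TP + TN) / (TP + TN + FP + FN) * 100
= (34 + 79) / (34 + 79 + 30 + 5)
= 113 / 148
= 0.7635
= 76.4%

76.4


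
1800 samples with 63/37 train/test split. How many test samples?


Train samples = 1800 * 63% = 1134
Test samples = 1800 - 1134
= 666

666


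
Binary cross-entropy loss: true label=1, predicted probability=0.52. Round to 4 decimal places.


For y=1: Loss = -log(p)
= -log(0.52)
= -(-0.6539)
= 0.6539

0.6539


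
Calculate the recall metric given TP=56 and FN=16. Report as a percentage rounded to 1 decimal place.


Recall = TP / (TP + FN) * 100
= 56 / (56 + 16)
= 56 / 72
= 0.7778
= 77.8%

77.8


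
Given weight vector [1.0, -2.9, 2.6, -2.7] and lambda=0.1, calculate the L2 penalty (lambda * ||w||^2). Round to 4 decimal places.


Squaring each weight:
1.0^2 = 1.0
(-2.9)^2 = 8.41
2.6^2 = 6.76
(-2.7)^2 = 7.29
Sum of squares = 23.46
Penalty = 0.1 * 23.46 = 2.3460

2.3460


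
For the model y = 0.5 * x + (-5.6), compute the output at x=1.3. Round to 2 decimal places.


y = 0.5 * 1.3 + (-5.6)
= 0.65 + (-5.6)
= -4.95

-4.95


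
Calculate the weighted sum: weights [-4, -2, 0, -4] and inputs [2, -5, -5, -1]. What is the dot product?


Element-wise products:
-4 * 2 = -8
-2 * -5 = 10
0 * -5 = 0
-4 * -1 = 4
Sum = -8 + 10 + 0 + 4
= 6

6


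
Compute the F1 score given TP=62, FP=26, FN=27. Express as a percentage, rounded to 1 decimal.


Precision = TP / (TP + FP) = 62 / 88 = 0.7045
Recall = TP / (TP + FN) = 62 / 89 = 0.6966
F1 = 2 * P * R / (P + R)
= 2 * 0.7045 * 0.6966 / (0.7045 + 0.6966)
= 0.9816 / 1.4012
= 0.7006
As percentage: 70.1%

70.1


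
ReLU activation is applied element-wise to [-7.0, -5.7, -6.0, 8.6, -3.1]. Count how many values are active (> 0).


ReLU(x) = max(0, x) for each element:
ReLU(-7.0) = 0
ReLU(-5.7) = 0
ReLU(-6.0) = 0
ReLU(8.6) = 8.6
ReLU(-3.1) = 0
Active neurons (>0): 1

1


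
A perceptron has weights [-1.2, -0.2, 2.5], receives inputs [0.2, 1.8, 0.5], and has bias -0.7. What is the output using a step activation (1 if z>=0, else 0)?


z = w . x + b
= -1.2*0.2 + -0.2*1.8 + 2.5*0.5 + -0.7
= -0.24 + -0.36 + 1.25 + -0.7
= 0.65 + -0.7
= -0.05
Since z = -0.05 < 0, output = 0

0


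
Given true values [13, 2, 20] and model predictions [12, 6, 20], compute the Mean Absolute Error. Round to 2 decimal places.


Absolute errors: [1, 4, 0]
Sum of absolute errors = 5
MAE = 5 / 3 = 1.67

1.67


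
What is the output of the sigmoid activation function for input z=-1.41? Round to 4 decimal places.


sigmoid(z) = 1 / (1 + exp(-z))
exp(-(-1.41)) = exp(1.41) = 4.096
1 + 4.096 = 5.096
1 / 5.096 = 0.1962

0.1962


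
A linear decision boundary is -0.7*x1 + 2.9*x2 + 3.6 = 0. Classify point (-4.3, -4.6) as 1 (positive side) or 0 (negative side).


Compute -0.7 * -4.3 + 2.9 * -4.6 + 3.6
= 3.01 + -13.34 + 3.6
= -6.73
Since -6.73 < 0, the point is on the negative side.

0


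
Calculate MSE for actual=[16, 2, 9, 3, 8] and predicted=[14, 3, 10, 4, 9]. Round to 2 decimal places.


Differences: [2, -1, -1, -1, -1]
Squared errors: [4, 1, 1, 1, 1]
Sum of squared errors = 8
MSE = 8 / 5 = 1.60

1.60


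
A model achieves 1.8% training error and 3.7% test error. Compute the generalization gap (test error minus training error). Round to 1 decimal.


Generalization gap = test_error - train_error
= 3.7 - 1.8
= 1.9%
A small gap suggests good generalization.

1.9


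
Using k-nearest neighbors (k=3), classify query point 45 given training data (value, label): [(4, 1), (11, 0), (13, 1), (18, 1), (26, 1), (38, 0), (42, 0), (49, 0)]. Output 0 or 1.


Distances from query 45:
Point 42 (class 0): distance = 3
Point 49 (class 0): distance = 4
Point 38 (class 0): distance = 7
K=3 nearest neighbors: classes = [0, 0, 0]
Votes for class 1: 0 / 3
Majority vote => class 0

0


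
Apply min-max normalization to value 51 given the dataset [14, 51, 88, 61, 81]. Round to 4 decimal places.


Min = 14, Max = 88
Range = 88 - 14 = 74
Scaled = (x - min) / (max - min)
= (51 - 14) / 74
= 37 / 74
= 0.5000

0.5000


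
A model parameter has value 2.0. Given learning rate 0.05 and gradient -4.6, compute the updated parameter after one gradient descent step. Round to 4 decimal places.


w_new = w_old - lr * gradient
= 2.0 - 0.05 * -4.6
= 2.0 - (-0.23)
= 2.2300

2.2300


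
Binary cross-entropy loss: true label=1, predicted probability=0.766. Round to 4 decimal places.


For y=1: Loss = -log(p)
= -log(0.766)
= -(-0.2666)
= 0.2666

0.2666


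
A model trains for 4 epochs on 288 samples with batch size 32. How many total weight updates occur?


Iterations per epoch = 288 / 32 = 9
Total updates = iterations_per_epoch * epochs
= 9 * 4
= 36

36


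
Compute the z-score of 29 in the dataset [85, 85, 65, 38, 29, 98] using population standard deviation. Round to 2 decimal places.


Mean = (85 + 85 + 65 + 38 + 29 + 98) / 6 = 66.6667
Variance = sum((x_i - mean)^2) / n = 649.5556
Std = sqrt(649.5556) = 25.4864
Z = (x - mean) / std
= (29 - 66.6667) / 25.4864
= -37.6667 / 25.4864
= -1.48

-1.48


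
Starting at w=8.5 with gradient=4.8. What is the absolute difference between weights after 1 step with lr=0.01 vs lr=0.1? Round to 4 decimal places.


With lr=0.01: w_new = 8.5 - 0.01 * 4.8 = 8.452
With lr=0.1: w_new = 8.5 - 0.1 * 4.8 = 8.02
Absolute difference = |8.452 - 8.02|
= 0.4320

0.4320


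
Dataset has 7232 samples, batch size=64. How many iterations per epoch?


Iterations per epoch = dataset_size / batch_size
= 7232 / 64
= 113

113


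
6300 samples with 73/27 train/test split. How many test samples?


Train samples = 6300 * 73% = 4599
Test samples = 6300 - 4599
= 1701

1701


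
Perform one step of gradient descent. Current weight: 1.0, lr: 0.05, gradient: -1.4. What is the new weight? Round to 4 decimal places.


w_new = w_old - lr * gradient
= 1.0 - 0.05 * -1.4
= 1.0 - (-0.07)
= 1.0700

1.0700


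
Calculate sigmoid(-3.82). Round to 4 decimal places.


sigmoid(z) = 1 / (1 + exp(-z))
exp(-(-3.82)) = exp(3.82) = 45.6042
1 + 45.6042 = 46.6042
1 / 46.6042 = 0.0215

0.0215


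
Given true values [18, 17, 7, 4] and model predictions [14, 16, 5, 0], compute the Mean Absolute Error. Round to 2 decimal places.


Absolute errors: [4, 1, 2, 4]
Sum of absolute errors = 11
MAE = 11 / 4 = 2.75

2.75


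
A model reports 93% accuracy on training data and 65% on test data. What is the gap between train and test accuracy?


Gap = train_accuracy - test_accuracy
= 93 - 65
= 28%
This large gap strongly indicates overfitting.

28


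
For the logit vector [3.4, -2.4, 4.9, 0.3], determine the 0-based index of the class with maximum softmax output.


Softmax is a monotonic transformation, so it preserves the argmax.
We need to find the index of the maximum logit.
Index 0: 3.4
Index 1: -2.4
Index 2: 4.9
Index 3: 0.3
Maximum logit = 4.9 at index 2

2


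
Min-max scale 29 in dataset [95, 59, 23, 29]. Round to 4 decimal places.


Min = 23, Max = 95
Range = 95 - 23 = 72
Scaled = (x - min) / (max - min)
= (29 - 23) / 72
= 6 / 72
= 0.0833

0.0833


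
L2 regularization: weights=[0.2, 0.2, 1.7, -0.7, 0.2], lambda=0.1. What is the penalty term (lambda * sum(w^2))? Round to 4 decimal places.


Squaring each weight:
0.2^2 = 0.04
0.2^2 = 0.04
1.7^2 = 2.89
(-0.7)^2 = 0.49
0.2^2 = 0.04
Sum of squares = 3.5
Penalty = 0.1 * 3.5 = 0.3500

0.3500


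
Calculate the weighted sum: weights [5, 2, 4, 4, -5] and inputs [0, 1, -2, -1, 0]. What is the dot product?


Element-wise products:
5 * 0 = 0
2 * 1 = 2
4 * -2 = -8
4 * -1 = -4
-5 * 0 = 0
Sum = 0 + 2 + -8 + -4 + 0
= -10

-10
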